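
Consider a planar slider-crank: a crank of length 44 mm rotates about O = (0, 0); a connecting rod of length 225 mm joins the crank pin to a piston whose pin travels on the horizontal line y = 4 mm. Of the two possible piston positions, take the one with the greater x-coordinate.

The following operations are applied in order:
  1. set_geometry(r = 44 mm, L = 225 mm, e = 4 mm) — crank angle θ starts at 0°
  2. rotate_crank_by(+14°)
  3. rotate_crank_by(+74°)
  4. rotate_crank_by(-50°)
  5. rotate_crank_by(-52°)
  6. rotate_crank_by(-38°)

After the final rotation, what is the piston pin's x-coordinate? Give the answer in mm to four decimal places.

set_geometry: r = 44 mm, L = 225 mm, e = 4 mm; θ ← 0°
rotate_crank_by(+14°): θ ← 0° +14° = 14°
rotate_crank_by(+74°): θ ← 14° +74° = 88°
rotate_crank_by(-50°): θ ← 88° -50° = 38°
rotate_crank_by(-52°): θ ← 38° -52° = -14°
rotate_crank_by(-38°): θ ← -14° -38° = -52°
crank pin P = (r cos θ, r sin θ) = (27.089105, -34.672473)
h = r sin θ − e = -34.672473 − 4 = -38.672473
x = r cos θ + √(L² − h²) = 27.089105 + √(50625.0 − 1495.5602) = 27.089105 + 221.651618 = 248.740723

248.7407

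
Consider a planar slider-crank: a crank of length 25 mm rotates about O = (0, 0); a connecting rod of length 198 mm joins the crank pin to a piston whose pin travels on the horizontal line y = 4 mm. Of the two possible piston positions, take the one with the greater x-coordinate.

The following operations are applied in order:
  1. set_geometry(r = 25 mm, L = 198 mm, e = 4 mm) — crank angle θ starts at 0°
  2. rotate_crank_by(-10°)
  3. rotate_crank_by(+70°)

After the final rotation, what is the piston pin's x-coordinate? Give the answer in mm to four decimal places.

209.7117

set_geometry: r = 25 mm, L = 198 mm, e = 4 mm; θ ← 0°
rotate_crank_by(-10°): θ ← 0° -10° = -10°
rotate_crank_by(+70°): θ ← -10° +70° = 60°
crank pin P = (r cos θ, r sin θ) = (12.500000, 21.650635)
h = r sin θ − e = 21.650635 − 4 = 17.650635
x = r cos θ + √(L² − h²) = 12.500000 + √(39204.0 − 311.5449) = 12.500000 + 197.211701 = 209.711701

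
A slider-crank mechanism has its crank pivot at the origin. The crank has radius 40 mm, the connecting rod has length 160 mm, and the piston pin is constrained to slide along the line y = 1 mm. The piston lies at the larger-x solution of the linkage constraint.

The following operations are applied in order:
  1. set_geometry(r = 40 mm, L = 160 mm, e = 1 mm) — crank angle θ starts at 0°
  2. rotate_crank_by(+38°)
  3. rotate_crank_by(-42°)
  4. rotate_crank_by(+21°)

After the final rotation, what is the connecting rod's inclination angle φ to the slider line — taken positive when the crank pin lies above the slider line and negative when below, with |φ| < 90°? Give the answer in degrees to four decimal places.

3.8327

set_geometry: r = 40 mm, L = 160 mm, e = 1 mm; θ ← 0°
rotate_crank_by(+38°): θ ← 0° +38° = 38°
rotate_crank_by(-42°): θ ← 38° -42° = -4°
rotate_crank_by(+21°): θ ← -4° +21° = 17°
crank pin P = (r cos θ, r sin θ) = (38.252190, 11.694868)
h = r sin θ − e = 11.694868 − 1 = 10.694868
sin φ = h / L = 10.694868 / 160 = 0.06684293
φ = arcsin(0.06684293) = 3.832675°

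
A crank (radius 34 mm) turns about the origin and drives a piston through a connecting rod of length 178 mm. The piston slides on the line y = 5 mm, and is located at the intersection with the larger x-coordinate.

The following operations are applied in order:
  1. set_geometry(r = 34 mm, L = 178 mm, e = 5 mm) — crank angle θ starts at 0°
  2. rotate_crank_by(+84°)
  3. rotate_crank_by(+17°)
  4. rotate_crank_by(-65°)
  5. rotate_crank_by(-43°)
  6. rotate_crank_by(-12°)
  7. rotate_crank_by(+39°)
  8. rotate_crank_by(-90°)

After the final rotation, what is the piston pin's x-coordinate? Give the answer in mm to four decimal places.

set_geometry: r = 34 mm, L = 178 mm, e = 5 mm; θ ← 0°
rotate_crank_by(+84°): θ ← 0° +84° = 84°
rotate_crank_by(+17°): θ ← 84° +17° = 101°
rotate_crank_by(-65°): θ ← 101° -65° = 36°
rotate_crank_by(-43°): θ ← 36° -43° = -7°
rotate_crank_by(-12°): θ ← -7° -12° = -19°
rotate_crank_by(+39°): θ ← -19° +39° = 20°
rotate_crank_by(-90°): θ ← 20° -90° = -70°
crank pin P = (r cos θ, r sin θ) = (11.628685, -31.949549)
h = r sin θ − e = -31.949549 − 5 = -36.949549
x = r cos θ + √(L² − h²) = 11.628685 + √(31684.0 − 1365.2692) = 11.628685 + 174.122746 = 185.751431

185.7514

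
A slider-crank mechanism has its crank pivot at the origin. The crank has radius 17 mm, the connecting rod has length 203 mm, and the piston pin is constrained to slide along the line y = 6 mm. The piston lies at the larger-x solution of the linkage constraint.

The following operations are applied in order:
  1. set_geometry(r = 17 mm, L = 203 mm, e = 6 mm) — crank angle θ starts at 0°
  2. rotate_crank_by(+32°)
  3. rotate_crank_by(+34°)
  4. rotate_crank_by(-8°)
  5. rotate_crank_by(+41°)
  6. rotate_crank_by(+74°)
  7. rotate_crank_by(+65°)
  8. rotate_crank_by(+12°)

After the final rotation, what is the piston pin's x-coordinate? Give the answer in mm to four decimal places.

set_geometry: r = 17 mm, L = 203 mm, e = 6 mm; θ ← 0°
rotate_crank_by(+32°): θ ← 0° +32° = 32°
rotate_crank_by(+34°): θ ← 32° +34° = 66°
rotate_crank_by(-8°): θ ← 66° -8° = 58°
rotate_crank_by(+41°): θ ← 58° +41° = 99°
rotate_crank_by(+74°): θ ← 99° +74° = 173°
rotate_crank_by(+65°): θ ← 173° +65° = 238°
rotate_crank_by(+12°): θ ← 238° +12° = 250°
crank pin P = (r cos θ, r sin θ) = (-5.814342, -15.974775)
h = r sin θ − e = -15.974775 − 6 = -21.974775
x = r cos θ + √(L² − h²) = -5.814342 + √(41209.0 − 482.8907) = -5.814342 + 201.807109 = 195.992767

195.9928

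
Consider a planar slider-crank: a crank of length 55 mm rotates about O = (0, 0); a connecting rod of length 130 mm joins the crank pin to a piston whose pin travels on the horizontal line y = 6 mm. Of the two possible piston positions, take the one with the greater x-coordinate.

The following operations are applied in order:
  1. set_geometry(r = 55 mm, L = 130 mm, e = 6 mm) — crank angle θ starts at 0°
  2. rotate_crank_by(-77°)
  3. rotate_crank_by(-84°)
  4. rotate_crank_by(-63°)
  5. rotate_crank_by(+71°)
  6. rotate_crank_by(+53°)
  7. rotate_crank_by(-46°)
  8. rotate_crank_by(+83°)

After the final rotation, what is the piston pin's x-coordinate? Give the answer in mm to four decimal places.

set_geometry: r = 55 mm, L = 130 mm, e = 6 mm; θ ← 0°
rotate_crank_by(-77°): θ ← 0° -77° = -77°
rotate_crank_by(-84°): θ ← -77° -84° = -161°
rotate_crank_by(-63°): θ ← -161° -63° = -224°
rotate_crank_by(+71°): θ ← -224° +71° = -153°
rotate_crank_by(+53°): θ ← -153° +53° = -100°
rotate_crank_by(-46°): θ ← -100° -46° = -146°
rotate_crank_by(+83°): θ ← -146° +83° = -63°
crank pin P = (r cos θ, r sin θ) = (24.969477, -49.005359)
h = r sin θ − e = -49.005359 − 6 = -55.005359
x = r cos θ + √(L² − h²) = 24.969477 + √(16900.0 − 3025.5895) = 24.969477 + 117.789688 = 142.759165

142.7592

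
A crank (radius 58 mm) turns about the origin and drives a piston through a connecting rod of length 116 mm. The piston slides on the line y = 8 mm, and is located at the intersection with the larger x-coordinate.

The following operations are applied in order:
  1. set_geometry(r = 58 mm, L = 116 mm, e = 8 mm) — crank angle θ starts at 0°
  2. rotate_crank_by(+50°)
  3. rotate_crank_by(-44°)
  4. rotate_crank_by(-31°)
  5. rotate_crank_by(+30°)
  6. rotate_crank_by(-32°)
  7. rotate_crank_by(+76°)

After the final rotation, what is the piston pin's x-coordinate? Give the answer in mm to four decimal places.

148.3976

set_geometry: r = 58 mm, L = 116 mm, e = 8 mm; θ ← 0°
rotate_crank_by(+50°): θ ← 0° +50° = 50°
rotate_crank_by(-44°): θ ← 50° -44° = 6°
rotate_crank_by(-31°): θ ← 6° -31° = -25°
rotate_crank_by(+30°): θ ← -25° +30° = 5°
rotate_crank_by(-32°): θ ← 5° -32° = -27°
rotate_crank_by(+76°): θ ← -27° +76° = 49°
crank pin P = (r cos θ, r sin θ) = (38.051424, 43.773156)
h = r sin θ − e = 43.773156 − 8 = 35.773156
x = r cos θ + √(L² − h²) = 38.051424 + √(13456.0 − 1279.7187) = 38.051424 + 110.346189 = 148.397612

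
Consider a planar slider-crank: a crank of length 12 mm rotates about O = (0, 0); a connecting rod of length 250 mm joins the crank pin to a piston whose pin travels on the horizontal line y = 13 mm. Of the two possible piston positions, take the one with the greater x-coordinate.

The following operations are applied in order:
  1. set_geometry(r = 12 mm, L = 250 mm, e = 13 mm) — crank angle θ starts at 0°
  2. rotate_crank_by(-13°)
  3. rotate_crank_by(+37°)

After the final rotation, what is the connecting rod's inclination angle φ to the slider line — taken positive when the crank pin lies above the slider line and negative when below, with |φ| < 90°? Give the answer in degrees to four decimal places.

-1.8611

set_geometry: r = 12 mm, L = 250 mm, e = 13 mm; θ ← 0°
rotate_crank_by(-13°): θ ← 0° -13° = -13°
rotate_crank_by(+37°): θ ← -13° +37° = 24°
crank pin P = (r cos θ, r sin θ) = (10.962545, 4.880840)
h = r sin θ − e = 4.880840 − 13 = -8.119160
sin φ = h / L = -8.119160 / 250 = -0.03247664
φ = arcsin(-0.03247664) = -1.861102°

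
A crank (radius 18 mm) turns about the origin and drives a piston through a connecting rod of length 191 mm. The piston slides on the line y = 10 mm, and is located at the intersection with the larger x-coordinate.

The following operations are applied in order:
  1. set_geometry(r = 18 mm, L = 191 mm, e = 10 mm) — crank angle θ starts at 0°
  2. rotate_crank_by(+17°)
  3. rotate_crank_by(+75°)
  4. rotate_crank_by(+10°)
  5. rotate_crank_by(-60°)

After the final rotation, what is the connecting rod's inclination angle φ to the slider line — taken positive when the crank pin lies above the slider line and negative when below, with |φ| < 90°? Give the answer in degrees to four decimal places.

0.6133

set_geometry: r = 18 mm, L = 191 mm, e = 10 mm; θ ← 0°
rotate_crank_by(+17°): θ ← 0° +17° = 17°
rotate_crank_by(+75°): θ ← 17° +75° = 92°
rotate_crank_by(+10°): θ ← 92° +10° = 102°
rotate_crank_by(-60°): θ ← 102° -60° = 42°
crank pin P = (r cos θ, r sin θ) = (13.376607, 12.044351)
h = r sin θ − e = 12.044351 − 10 = 2.044351
sin φ = h / L = 2.044351 / 191 = 0.01070341
φ = arcsin(0.01070341) = 0.613272°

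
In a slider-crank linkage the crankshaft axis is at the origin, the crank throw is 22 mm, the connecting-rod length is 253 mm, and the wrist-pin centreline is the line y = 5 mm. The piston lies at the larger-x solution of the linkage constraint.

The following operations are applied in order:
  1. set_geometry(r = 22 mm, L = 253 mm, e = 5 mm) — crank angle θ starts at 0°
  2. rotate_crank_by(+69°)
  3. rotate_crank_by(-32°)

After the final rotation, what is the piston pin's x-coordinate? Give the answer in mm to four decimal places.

set_geometry: r = 22 mm, L = 253 mm, e = 5 mm; θ ← 0°
rotate_crank_by(+69°): θ ← 0° +69° = 69°
rotate_crank_by(-32°): θ ← 69° -32° = 37°
crank pin P = (r cos θ, r sin θ) = (17.569981, 13.239931)
h = r sin θ − e = 13.239931 − 5 = 8.239931
x = r cos θ + √(L² − h²) = 17.569981 + √(64009.0 − 67.8965) = 17.569981 + 252.865782 = 270.435763

270.4358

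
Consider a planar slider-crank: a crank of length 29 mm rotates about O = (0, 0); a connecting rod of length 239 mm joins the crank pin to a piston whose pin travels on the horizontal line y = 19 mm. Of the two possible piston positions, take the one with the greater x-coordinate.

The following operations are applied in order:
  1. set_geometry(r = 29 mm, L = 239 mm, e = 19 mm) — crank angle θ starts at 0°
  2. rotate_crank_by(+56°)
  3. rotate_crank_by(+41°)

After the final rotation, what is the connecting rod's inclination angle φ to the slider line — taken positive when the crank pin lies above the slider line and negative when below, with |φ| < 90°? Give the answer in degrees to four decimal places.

set_geometry: r = 29 mm, L = 239 mm, e = 19 mm; θ ← 0°
rotate_crank_by(+56°): θ ← 0° +56° = 56°
rotate_crank_by(+41°): θ ← 56° +41° = 97°
crank pin P = (r cos θ, r sin θ) = (-3.534211, 28.783838)
h = r sin θ − e = 28.783838 − 19 = 9.783838
sin φ = h / L = 9.783838 / 239 = 0.04093656
φ = arcsin(0.04093656) = 2.346148°

2.3461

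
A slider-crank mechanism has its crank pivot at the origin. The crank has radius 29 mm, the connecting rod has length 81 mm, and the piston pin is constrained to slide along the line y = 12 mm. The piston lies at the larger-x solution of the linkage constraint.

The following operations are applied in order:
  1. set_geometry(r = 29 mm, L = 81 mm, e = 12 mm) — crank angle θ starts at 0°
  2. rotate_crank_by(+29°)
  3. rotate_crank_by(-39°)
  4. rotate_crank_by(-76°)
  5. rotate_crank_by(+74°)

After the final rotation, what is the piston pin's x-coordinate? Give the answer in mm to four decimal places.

set_geometry: r = 29 mm, L = 81 mm, e = 12 mm; θ ← 0°
rotate_crank_by(+29°): θ ← 0° +29° = 29°
rotate_crank_by(-39°): θ ← 29° -39° = -10°
rotate_crank_by(-76°): θ ← -10° -76° = -86°
rotate_crank_by(+74°): θ ← -86° +74° = -12°
crank pin P = (r cos θ, r sin θ) = (28.366280, -6.029439)
h = r sin θ − e = -6.029439 − 12 = -18.029439
x = r cos θ + √(L² − h²) = 28.366280 + √(6561.0 − 325.0607) = 28.366280 + 78.967964 = 107.334244

107.3342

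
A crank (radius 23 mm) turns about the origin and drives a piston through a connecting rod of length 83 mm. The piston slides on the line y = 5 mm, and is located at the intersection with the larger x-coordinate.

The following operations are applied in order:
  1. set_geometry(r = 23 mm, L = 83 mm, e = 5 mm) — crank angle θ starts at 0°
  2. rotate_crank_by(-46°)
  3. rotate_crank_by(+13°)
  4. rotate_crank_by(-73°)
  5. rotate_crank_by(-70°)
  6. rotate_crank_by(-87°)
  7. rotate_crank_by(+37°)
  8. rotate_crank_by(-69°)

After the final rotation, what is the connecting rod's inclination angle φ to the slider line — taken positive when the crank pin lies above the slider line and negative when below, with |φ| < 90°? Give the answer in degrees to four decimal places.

set_geometry: r = 23 mm, L = 83 mm, e = 5 mm; θ ← 0°
rotate_crank_by(-46°): θ ← 0° -46° = -46°
rotate_crank_by(+13°): θ ← -46° +13° = -33°
rotate_crank_by(-73°): θ ← -33° -73° = -106°
rotate_crank_by(-70°): θ ← -106° -70° = -176°
rotate_crank_by(-87°): θ ← -176° -87° = -263°
rotate_crank_by(+37°): θ ← -263° +37° = -226°
rotate_crank_by(-69°): θ ← -226° -69° = -295°
crank pin P = (r cos θ, r sin θ) = (9.720220, 20.845079)
h = r sin θ − e = 20.845079 − 5 = 15.845079
sin φ = h / L = 15.845079 / 83 = 0.19090457
φ = arcsin(0.19090457) = 11.005578°

11.0056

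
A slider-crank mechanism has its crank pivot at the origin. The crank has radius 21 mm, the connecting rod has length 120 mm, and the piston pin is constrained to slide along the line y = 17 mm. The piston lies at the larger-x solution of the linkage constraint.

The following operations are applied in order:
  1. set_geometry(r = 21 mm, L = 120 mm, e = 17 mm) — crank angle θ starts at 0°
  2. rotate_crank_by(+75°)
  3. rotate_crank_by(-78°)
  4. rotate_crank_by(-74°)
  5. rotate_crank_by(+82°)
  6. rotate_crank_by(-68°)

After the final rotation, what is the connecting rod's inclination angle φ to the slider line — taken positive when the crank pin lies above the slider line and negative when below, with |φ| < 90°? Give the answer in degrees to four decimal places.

set_geometry: r = 21 mm, L = 120 mm, e = 17 mm; θ ← 0°
rotate_crank_by(+75°): θ ← 0° +75° = 75°
rotate_crank_by(-78°): θ ← 75° -78° = -3°
rotate_crank_by(-74°): θ ← -3° -74° = -77°
rotate_crank_by(+82°): θ ← -77° +82° = 5°
rotate_crank_by(-68°): θ ← 5° -68° = -63°
crank pin P = (r cos θ, r sin θ) = (9.533800, -18.711137)
h = r sin θ − e = -18.711137 − 17 = -35.711137
sin φ = h / L = -35.711137 / 120 = -0.29759281
φ = arcsin(-0.29759281) = -17.313079°

-17.3131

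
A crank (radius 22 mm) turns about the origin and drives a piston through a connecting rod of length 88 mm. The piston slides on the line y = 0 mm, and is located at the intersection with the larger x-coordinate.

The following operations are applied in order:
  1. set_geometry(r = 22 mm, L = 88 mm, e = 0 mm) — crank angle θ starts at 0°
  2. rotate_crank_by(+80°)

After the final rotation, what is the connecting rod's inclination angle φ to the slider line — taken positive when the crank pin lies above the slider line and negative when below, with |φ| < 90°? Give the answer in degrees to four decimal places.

14.2529

set_geometry: r = 22 mm, L = 88 mm, e = 0 mm; θ ← 0°
rotate_crank_by(+80°): θ ← 0° +80° = 80°
crank pin P = (r cos θ, r sin θ) = (3.820260, 21.665771)
h = r sin θ − e = 21.665771 − 0 = 21.665771
sin φ = h / L = 21.665771 / 88 = 0.24620194
φ = arcsin(0.24620194) = 14.252876°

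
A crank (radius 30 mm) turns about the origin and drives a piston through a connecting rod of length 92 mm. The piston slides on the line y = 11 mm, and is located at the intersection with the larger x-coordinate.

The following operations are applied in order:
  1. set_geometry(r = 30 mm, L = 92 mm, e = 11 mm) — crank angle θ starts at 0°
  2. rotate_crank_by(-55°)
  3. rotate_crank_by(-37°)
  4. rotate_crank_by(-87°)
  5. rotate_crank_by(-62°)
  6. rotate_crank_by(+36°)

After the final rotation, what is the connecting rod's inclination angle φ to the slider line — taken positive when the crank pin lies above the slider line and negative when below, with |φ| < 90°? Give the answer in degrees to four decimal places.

1.0454

set_geometry: r = 30 mm, L = 92 mm, e = 11 mm; θ ← 0°
rotate_crank_by(-55°): θ ← 0° -55° = -55°
rotate_crank_by(-37°): θ ← -55° -37° = -92°
rotate_crank_by(-87°): θ ← -92° -87° = -179°
rotate_crank_by(-62°): θ ← -179° -62° = -241°
rotate_crank_by(+36°): θ ← -241° +36° = -205°
crank pin P = (r cos θ, r sin θ) = (-27.189234, 12.678548)
h = r sin θ − e = 12.678548 − 11 = 1.678548
sin φ = h / L = 1.678548 / 92 = 0.01824509
φ = arcsin(0.01824509) = 1.045424°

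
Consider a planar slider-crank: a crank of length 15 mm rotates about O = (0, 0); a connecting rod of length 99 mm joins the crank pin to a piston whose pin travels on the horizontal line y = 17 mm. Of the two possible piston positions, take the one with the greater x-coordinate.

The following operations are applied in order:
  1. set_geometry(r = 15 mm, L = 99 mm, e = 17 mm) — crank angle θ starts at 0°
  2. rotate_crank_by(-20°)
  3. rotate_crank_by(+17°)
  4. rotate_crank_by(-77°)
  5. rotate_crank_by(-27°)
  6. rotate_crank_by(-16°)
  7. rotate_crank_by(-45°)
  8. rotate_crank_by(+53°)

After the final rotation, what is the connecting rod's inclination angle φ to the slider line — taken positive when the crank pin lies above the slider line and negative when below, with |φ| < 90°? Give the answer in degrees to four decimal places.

set_geometry: r = 15 mm, L = 99 mm, e = 17 mm; θ ← 0°
rotate_crank_by(-20°): θ ← 0° -20° = -20°
rotate_crank_by(+17°): θ ← -20° +17° = -3°
rotate_crank_by(-77°): θ ← -3° -77° = -80°
rotate_crank_by(-27°): θ ← -80° -27° = -107°
rotate_crank_by(-16°): θ ← -107° -16° = -123°
rotate_crank_by(-45°): θ ← -123° -45° = -168°
rotate_crank_by(+53°): θ ← -168° +53° = -115°
crank pin P = (r cos θ, r sin θ) = (-6.339274, -13.594617)
h = r sin θ − e = -13.594617 − 17 = -30.594617
sin φ = h / L = -30.594617 / 99 = -0.30903653
φ = arcsin(-0.30903653) = -18.001177°

-18.0012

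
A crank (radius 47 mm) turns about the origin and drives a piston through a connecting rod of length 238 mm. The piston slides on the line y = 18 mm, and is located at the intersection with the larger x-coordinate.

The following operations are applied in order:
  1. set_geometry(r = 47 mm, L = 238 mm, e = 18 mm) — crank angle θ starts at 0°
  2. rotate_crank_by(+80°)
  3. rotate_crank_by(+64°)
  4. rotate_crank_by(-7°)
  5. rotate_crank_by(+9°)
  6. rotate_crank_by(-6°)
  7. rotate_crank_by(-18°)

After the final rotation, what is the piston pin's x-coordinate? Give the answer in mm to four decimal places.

set_geometry: r = 47 mm, L = 238 mm, e = 18 mm; θ ← 0°
rotate_crank_by(+80°): θ ← 0° +80° = 80°
rotate_crank_by(+64°): θ ← 80° +64° = 144°
rotate_crank_by(-7°): θ ← 144° -7° = 137°
rotate_crank_by(+9°): θ ← 137° +9° = 146°
rotate_crank_by(-6°): θ ← 146° -6° = 140°
rotate_crank_by(-18°): θ ← 140° -18° = 122°
crank pin P = (r cos θ, r sin θ) = (-24.906205, 39.858261)
h = r sin θ − e = 39.858261 − 18 = 21.858261
x = r cos θ + √(L² − h²) = -24.906205 + √(56644.0 − 477.7836) = -24.906205 + 236.994127 = 212.087922

212.0879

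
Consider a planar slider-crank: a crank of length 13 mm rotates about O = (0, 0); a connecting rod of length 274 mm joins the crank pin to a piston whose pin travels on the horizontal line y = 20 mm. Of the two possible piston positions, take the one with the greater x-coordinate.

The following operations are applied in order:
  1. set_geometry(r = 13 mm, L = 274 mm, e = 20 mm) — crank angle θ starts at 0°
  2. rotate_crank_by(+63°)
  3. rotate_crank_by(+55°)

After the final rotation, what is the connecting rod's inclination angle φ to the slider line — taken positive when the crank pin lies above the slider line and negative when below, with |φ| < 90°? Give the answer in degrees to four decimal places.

set_geometry: r = 13 mm, L = 274 mm, e = 20 mm; θ ← 0°
rotate_crank_by(+63°): θ ← 0° +63° = 63°
rotate_crank_by(+55°): θ ← 63° +55° = 118°
crank pin P = (r cos θ, r sin θ) = (-6.103130, 11.478319)
h = r sin θ − e = 11.478319 − 20 = -8.521681
sin φ = h / L = -8.521681 / 274 = -0.03110103
φ = arcsin(-0.03110103) = -1.782245°

-1.7822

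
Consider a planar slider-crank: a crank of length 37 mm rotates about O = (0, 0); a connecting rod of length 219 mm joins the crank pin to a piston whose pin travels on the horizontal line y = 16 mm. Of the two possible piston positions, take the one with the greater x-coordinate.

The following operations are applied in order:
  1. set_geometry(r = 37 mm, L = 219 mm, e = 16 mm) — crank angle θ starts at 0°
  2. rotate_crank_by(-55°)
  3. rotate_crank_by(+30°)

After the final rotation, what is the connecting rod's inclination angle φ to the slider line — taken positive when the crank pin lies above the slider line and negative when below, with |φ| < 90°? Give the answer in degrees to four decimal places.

set_geometry: r = 37 mm, L = 219 mm, e = 16 mm; θ ← 0°
rotate_crank_by(-55°): θ ← 0° -55° = -55°
rotate_crank_by(+30°): θ ← -55° +30° = -25°
crank pin P = (r cos θ, r sin θ) = (33.533388, -15.636876)
h = r sin θ − e = -15.636876 − 16 = -31.636876
sin φ = h / L = -31.636876 / 219 = -0.14446062
φ = arcsin(-0.14446062) = -8.306046°

-8.3060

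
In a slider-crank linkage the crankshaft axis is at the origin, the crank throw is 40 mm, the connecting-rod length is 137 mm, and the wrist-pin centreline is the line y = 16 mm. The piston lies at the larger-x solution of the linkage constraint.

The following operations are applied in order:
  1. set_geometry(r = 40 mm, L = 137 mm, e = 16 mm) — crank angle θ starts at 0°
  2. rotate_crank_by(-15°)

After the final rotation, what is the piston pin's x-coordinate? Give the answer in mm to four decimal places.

173.0786

set_geometry: r = 40 mm, L = 137 mm, e = 16 mm; θ ← 0°
rotate_crank_by(-15°): θ ← 0° -15° = -15°
crank pin P = (r cos θ, r sin θ) = (38.637033, -10.352762)
h = r sin θ − e = -10.352762 − 16 = -26.352762
x = r cos θ + √(L² − h²) = 38.637033 + √(18769.0 − 694.4681) = 38.637033 + 134.441556 = 173.078589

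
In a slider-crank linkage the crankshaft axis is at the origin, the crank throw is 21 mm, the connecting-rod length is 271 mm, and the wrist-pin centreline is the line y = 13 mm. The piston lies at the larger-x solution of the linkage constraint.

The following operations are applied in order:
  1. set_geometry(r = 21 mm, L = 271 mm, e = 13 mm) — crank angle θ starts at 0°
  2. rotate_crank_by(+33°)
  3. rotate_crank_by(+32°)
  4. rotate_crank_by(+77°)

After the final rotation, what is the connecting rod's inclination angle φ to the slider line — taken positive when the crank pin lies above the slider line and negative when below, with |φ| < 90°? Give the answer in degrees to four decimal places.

-0.0150

set_geometry: r = 21 mm, L = 271 mm, e = 13 mm; θ ← 0°
rotate_crank_by(+33°): θ ← 0° +33° = 33°
rotate_crank_by(+32°): θ ← 33° +32° = 65°
rotate_crank_by(+77°): θ ← 65° +77° = 142°
crank pin P = (r cos θ, r sin θ) = (-16.548226, 12.928891)
h = r sin θ − e = 12.928891 − 13 = -0.071109
sin φ = h / L = -0.071109 / 271 = -0.00026239
φ = arcsin(-0.00026239) = -0.015034°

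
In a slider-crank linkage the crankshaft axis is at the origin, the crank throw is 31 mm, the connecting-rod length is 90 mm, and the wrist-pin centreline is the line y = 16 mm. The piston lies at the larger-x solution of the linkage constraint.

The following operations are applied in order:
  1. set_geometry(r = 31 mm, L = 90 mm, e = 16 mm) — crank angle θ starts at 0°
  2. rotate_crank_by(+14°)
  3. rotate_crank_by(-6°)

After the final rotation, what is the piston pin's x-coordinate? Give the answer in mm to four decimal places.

set_geometry: r = 31 mm, L = 90 mm, e = 16 mm; θ ← 0°
rotate_crank_by(+14°): θ ← 0° +14° = 14°
rotate_crank_by(-6°): θ ← 14° -6° = 8°
crank pin P = (r cos θ, r sin θ) = (30.698310, 4.314366)
h = r sin θ − e = 4.314366 − 16 = -11.685634
x = r cos θ + √(L² − h²) = 30.698310 + √(8100.0 − 136.5540) = 30.698310 + 89.238142 = 119.936452

119.9365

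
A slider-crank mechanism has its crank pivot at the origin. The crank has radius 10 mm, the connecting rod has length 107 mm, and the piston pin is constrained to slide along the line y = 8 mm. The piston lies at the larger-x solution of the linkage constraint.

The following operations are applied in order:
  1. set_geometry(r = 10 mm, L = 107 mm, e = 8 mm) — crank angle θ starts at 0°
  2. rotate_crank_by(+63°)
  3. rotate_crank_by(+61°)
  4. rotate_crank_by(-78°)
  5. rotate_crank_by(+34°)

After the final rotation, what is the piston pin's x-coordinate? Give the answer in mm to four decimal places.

108.7205

set_geometry: r = 10 mm, L = 107 mm, e = 8 mm; θ ← 0°
rotate_crank_by(+63°): θ ← 0° +63° = 63°
rotate_crank_by(+61°): θ ← 63° +61° = 124°
rotate_crank_by(-78°): θ ← 124° -78° = 46°
rotate_crank_by(+34°): θ ← 46° +34° = 80°
crank pin P = (r cos θ, r sin θ) = (1.736482, 9.848078)
h = r sin θ − e = 9.848078 − 8 = 1.848078
x = r cos θ + √(L² − h²) = 1.736482 + √(11449.0 − 3.4154) = 1.736482 + 106.984039 = 108.720521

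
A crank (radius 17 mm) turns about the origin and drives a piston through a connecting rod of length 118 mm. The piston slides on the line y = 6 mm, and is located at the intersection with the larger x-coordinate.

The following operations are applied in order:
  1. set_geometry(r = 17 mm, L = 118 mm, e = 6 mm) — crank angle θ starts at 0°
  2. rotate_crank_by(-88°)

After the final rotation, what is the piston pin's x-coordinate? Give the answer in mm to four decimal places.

116.3321

set_geometry: r = 17 mm, L = 118 mm, e = 6 mm; θ ← 0°
rotate_crank_by(-88°): θ ← 0° -88° = -88°
crank pin P = (r cos θ, r sin θ) = (0.593291, -16.989644)
h = r sin θ − e = -16.989644 − 6 = -22.989644
x = r cos θ + √(L² − h²) = 0.593291 + √(13924.0 − 528.5237) = 0.593291 + 115.738828 = 116.332119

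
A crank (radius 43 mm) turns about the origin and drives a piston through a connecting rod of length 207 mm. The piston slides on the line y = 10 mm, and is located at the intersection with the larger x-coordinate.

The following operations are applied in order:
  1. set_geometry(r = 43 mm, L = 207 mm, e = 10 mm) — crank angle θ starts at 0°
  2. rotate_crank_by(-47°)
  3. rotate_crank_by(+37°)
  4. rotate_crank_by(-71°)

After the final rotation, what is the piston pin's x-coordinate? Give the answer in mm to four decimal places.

206.9661

set_geometry: r = 43 mm, L = 207 mm, e = 10 mm; θ ← 0°
rotate_crank_by(-47°): θ ← 0° -47° = -47°
rotate_crank_by(+37°): θ ← -47° +37° = -10°
rotate_crank_by(-71°): θ ← -10° -71° = -81°
crank pin P = (r cos θ, r sin θ) = (6.726682, -42.470599)
h = r sin θ − e = -42.470599 − 10 = -52.470599
x = r cos θ + √(L² − h²) = 6.726682 + √(42849.0 − 2753.1637) = 6.726682 + 200.239447 = 206.966129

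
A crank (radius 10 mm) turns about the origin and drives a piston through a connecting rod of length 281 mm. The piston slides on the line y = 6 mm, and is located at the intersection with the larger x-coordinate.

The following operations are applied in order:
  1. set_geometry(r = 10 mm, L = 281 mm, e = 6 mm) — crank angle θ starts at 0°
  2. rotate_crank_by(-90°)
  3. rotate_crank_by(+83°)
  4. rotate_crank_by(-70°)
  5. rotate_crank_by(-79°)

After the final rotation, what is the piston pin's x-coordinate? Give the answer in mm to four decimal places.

set_geometry: r = 10 mm, L = 281 mm, e = 6 mm; θ ← 0°
rotate_crank_by(-90°): θ ← 0° -90° = -90°
rotate_crank_by(+83°): θ ← -90° +83° = -7°
rotate_crank_by(-70°): θ ← -7° -70° = -77°
rotate_crank_by(-79°): θ ← -77° -79° = -156°
crank pin P = (r cos θ, r sin θ) = (-9.135455, -4.067366)
h = r sin θ − e = -4.067366 − 6 = -10.067366
x = r cos θ + √(L² − h²) = -9.135455 + √(78961.0 − 101.3519) = -9.135455 + 280.819601 = 271.684146

271.6841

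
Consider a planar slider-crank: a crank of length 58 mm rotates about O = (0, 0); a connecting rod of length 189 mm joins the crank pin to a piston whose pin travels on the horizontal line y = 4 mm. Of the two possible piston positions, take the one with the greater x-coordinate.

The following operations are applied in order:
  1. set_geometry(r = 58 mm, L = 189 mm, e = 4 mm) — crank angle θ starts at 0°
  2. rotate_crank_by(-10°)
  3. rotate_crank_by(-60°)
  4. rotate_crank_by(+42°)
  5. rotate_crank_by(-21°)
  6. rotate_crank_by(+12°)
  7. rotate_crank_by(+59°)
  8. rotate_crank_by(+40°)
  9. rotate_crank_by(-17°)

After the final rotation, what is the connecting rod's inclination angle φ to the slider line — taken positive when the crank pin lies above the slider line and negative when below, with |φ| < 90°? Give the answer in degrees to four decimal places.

set_geometry: r = 58 mm, L = 189 mm, e = 4 mm; θ ← 0°
rotate_crank_by(-10°): θ ← 0° -10° = -10°
rotate_crank_by(-60°): θ ← -10° -60° = -70°
rotate_crank_by(+42°): θ ← -70° +42° = -28°
rotate_crank_by(-21°): θ ← -28° -21° = -49°
rotate_crank_by(+12°): θ ← -49° +12° = -37°
rotate_crank_by(+59°): θ ← -37° +59° = 22°
rotate_crank_by(+40°): θ ← 22° +40° = 62°
rotate_crank_by(-17°): θ ← 62° -17° = 45°
crank pin P = (r cos θ, r sin θ) = (41.012193, 41.012193)
h = r sin θ − e = 41.012193 − 4 = 37.012193
sin φ = h / L = 37.012193 / 189 = 0.19583171
φ = arcsin(0.19583171) = 11.293314°

11.2933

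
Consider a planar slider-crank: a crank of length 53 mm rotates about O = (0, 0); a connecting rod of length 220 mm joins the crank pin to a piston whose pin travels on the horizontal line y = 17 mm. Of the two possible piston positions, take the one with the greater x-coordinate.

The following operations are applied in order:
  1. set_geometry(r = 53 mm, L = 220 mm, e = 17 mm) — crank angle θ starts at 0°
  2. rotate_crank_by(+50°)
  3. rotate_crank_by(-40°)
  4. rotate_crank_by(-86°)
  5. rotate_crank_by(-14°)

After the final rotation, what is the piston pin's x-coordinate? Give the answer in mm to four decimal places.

set_geometry: r = 53 mm, L = 220 mm, e = 17 mm; θ ← 0°
rotate_crank_by(+50°): θ ← 0° +50° = 50°
rotate_crank_by(-40°): θ ← 50° -40° = 10°
rotate_crank_by(-86°): θ ← 10° -86° = -76°
rotate_crank_by(-14°): θ ← -76° -14° = -90°
crank pin P = (r cos θ, r sin θ) = (0.000000, -53.000000)
h = r sin θ − e = -53.000000 − 17 = -70.000000
x = r cos θ + √(L² − h²) = 0.000000 + √(48400.0 − 4900.0000) = 0.000000 + 208.566536 = 208.566536

208.5665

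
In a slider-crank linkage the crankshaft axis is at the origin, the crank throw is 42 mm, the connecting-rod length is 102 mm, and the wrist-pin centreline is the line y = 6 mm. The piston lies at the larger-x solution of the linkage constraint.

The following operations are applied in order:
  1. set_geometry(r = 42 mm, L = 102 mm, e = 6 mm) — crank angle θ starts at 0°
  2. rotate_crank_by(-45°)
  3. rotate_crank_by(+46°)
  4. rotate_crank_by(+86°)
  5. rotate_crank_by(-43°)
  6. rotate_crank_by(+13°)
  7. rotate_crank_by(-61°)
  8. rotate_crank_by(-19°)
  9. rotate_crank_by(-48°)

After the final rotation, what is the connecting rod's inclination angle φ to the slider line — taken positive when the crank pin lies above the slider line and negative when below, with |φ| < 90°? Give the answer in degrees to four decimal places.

-26.6254

set_geometry: r = 42 mm, L = 102 mm, e = 6 mm; θ ← 0°
rotate_crank_by(-45°): θ ← 0° -45° = -45°
rotate_crank_by(+46°): θ ← -45° +46° = 1°
rotate_crank_by(+86°): θ ← 1° +86° = 87°
rotate_crank_by(-43°): θ ← 87° -43° = 44°
rotate_crank_by(+13°): θ ← 44° +13° = 57°
rotate_crank_by(-61°): θ ← 57° -61° = -4°
rotate_crank_by(-19°): θ ← -4° -19° = -23°
rotate_crank_by(-48°): θ ← -23° -48° = -71°
crank pin P = (r cos θ, r sin θ) = (13.673862, -39.711780)
h = r sin θ − e = -39.711780 − 6 = -45.711780
sin φ = h / L = -45.711780 / 102 = -0.44815471
φ = arcsin(-0.44815471) = -26.625353°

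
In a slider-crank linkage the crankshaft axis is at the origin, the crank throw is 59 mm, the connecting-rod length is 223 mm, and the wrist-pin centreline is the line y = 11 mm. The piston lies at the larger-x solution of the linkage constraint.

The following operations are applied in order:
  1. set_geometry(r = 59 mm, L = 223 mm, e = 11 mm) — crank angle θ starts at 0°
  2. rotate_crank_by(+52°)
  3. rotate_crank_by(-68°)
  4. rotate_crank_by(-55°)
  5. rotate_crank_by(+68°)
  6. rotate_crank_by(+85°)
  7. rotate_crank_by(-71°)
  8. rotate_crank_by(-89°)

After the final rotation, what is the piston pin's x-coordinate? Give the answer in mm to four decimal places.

set_geometry: r = 59 mm, L = 223 mm, e = 11 mm; θ ← 0°
rotate_crank_by(+52°): θ ← 0° +52° = 52°
rotate_crank_by(-68°): θ ← 52° -68° = -16°
rotate_crank_by(-55°): θ ← -16° -55° = -71°
rotate_crank_by(+68°): θ ← -71° +68° = -3°
rotate_crank_by(+85°): θ ← -3° +85° = 82°
rotate_crank_by(-71°): θ ← 82° -71° = 11°
rotate_crank_by(-89°): θ ← 11° -89° = -78°
crank pin P = (r cos θ, r sin θ) = (12.266790, -57.710708)
h = r sin θ − e = -57.710708 − 11 = -68.710708
x = r cos θ + √(L² − h²) = 12.266790 + √(49729.0 − 4721.1615) = 12.266790 + 212.150509 = 224.417299

224.4173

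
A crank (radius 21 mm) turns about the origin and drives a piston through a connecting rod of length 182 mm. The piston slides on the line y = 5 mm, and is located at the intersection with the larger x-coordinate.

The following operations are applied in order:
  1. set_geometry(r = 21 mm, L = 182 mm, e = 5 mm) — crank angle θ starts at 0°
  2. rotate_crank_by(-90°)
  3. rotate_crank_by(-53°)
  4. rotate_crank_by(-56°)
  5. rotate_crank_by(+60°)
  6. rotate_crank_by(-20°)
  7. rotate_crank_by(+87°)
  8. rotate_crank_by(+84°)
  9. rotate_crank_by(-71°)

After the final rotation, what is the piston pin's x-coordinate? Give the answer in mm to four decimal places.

set_geometry: r = 21 mm, L = 182 mm, e = 5 mm; θ ← 0°
rotate_crank_by(-90°): θ ← 0° -90° = -90°
rotate_crank_by(-53°): θ ← -90° -53° = -143°
rotate_crank_by(-56°): θ ← -143° -56° = -199°
rotate_crank_by(+60°): θ ← -199° +60° = -139°
rotate_crank_by(-20°): θ ← -139° -20° = -159°
rotate_crank_by(+87°): θ ← -159° +87° = -72°
rotate_crank_by(+84°): θ ← -72° +84° = 12°
rotate_crank_by(-71°): θ ← 12° -71° = -59°
crank pin P = (r cos θ, r sin θ) = (10.815800, -18.000513)
h = r sin θ − e = -18.000513 − 5 = -23.000513
x = r cos θ + √(L² − h²) = 10.815800 + √(33124.0 − 529.0236) = 10.815800 + 180.540789 = 191.356588

191.3566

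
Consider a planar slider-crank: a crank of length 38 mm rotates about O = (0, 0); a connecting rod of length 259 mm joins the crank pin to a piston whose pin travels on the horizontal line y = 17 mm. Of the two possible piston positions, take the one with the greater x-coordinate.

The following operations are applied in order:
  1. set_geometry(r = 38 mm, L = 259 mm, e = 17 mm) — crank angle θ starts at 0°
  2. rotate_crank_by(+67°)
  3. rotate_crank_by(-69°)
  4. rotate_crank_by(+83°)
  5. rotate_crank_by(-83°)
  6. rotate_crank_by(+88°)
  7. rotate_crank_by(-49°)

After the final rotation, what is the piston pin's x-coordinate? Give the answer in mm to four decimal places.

set_geometry: r = 38 mm, L = 259 mm, e = 17 mm; θ ← 0°
rotate_crank_by(+67°): θ ← 0° +67° = 67°
rotate_crank_by(-69°): θ ← 67° -69° = -2°
rotate_crank_by(+83°): θ ← -2° +83° = 81°
rotate_crank_by(-83°): θ ← 81° -83° = -2°
rotate_crank_by(+88°): θ ← -2° +88° = 86°
rotate_crank_by(-49°): θ ← 86° -49° = 37°
crank pin P = (r cos θ, r sin θ) = (30.348149, 22.868971)
h = r sin θ − e = 22.868971 − 17 = 5.868971
x = r cos θ + √(L² − h²) = 30.348149 + √(67081.0 − 34.4448) = 30.348149 + 258.933496 = 289.281645

289.2816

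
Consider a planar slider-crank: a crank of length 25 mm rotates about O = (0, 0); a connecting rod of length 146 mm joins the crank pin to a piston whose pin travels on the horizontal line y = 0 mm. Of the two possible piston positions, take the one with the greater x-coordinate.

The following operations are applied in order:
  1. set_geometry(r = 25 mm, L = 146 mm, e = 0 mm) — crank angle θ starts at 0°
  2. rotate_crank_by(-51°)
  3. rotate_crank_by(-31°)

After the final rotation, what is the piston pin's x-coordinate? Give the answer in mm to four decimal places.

set_geometry: r = 25 mm, L = 146 mm, e = 0 mm; θ ← 0°
rotate_crank_by(-51°): θ ← 0° -51° = -51°
rotate_crank_by(-31°): θ ← -51° -31° = -82°
crank pin P = (r cos θ, r sin θ) = (3.479328, -24.756702)
h = r sin θ − e = -24.756702 − 0 = -24.756702
x = r cos θ + √(L² − h²) = 3.479328 + √(21316.0 − 612.8943) = 3.479328 + 143.885738 = 147.365066

147.3651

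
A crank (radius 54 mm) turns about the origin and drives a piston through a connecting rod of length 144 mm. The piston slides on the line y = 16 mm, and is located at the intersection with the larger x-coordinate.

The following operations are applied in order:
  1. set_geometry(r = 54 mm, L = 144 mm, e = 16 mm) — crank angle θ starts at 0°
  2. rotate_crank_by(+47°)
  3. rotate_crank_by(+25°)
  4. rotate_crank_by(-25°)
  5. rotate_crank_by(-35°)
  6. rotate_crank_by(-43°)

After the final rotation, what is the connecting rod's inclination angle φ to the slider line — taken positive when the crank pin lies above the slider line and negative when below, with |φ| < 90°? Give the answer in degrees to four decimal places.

set_geometry: r = 54 mm, L = 144 mm, e = 16 mm; θ ← 0°
rotate_crank_by(+47°): θ ← 0° +47° = 47°
rotate_crank_by(+25°): θ ← 47° +25° = 72°
rotate_crank_by(-25°): θ ← 72° -25° = 47°
rotate_crank_by(-35°): θ ← 47° -35° = 12°
rotate_crank_by(-43°): θ ← 12° -43° = -31°
crank pin P = (r cos θ, r sin θ) = (46.287034, -27.812056)
h = r sin θ − e = -27.812056 − 16 = -43.812056
sin φ = h / L = -43.812056 / 144 = -0.30425039
φ = arcsin(-0.30425039) = -17.713071°

-17.7131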